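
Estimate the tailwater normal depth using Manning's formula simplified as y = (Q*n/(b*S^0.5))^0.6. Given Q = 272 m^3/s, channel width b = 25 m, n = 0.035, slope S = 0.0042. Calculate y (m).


y = (272 * 0.035 / (25 * 0.0042^0.5))^0.6 = 2.8936 m


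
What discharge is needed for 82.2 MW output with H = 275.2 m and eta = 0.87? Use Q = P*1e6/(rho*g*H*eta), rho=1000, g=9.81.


Q = 82.2 * 1e6 / (1000 * 9.81 * 275.2 * 0.87) = 34.9973 m^3/s


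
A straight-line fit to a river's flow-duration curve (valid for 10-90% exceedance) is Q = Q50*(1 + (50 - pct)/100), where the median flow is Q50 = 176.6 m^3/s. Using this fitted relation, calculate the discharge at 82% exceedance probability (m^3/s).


Q = 176.6 * (1 + (50 - 82)/100) = 120.0880 m^3/s


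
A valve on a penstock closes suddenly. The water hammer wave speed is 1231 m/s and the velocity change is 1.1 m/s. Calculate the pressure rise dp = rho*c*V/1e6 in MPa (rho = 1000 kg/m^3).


dp = 1000 * 1231 * 1.1 / 1e6 = 1.3541 MPa


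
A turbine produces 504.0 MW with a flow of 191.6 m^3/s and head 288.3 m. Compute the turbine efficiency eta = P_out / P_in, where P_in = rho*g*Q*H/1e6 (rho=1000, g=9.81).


P_in = 1000 * 9.81 * 191.6 * 288.3 / 1e6 = 541.8875 MW
eta = 504.0 / 541.8875 = 0.9301


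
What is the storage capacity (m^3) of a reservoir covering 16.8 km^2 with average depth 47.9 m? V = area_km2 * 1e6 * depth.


V = 16.8 * 1e6 * 47.9 = 8.0472e+08 m^3


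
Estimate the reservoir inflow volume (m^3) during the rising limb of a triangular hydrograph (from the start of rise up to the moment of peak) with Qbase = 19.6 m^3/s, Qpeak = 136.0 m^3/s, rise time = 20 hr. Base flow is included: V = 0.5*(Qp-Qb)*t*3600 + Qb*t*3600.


V = 0.5*(136.0 - 19.6)*20*3600 + 19.6*20*3600 = 5.6016e+06 m^3


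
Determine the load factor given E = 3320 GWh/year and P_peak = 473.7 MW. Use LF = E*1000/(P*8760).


LF = 3320 * 1000 / (473.7 * 8760) = 0.8001


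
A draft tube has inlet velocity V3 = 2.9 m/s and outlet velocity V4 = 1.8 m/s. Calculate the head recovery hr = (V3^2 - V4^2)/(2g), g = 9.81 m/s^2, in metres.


hr = (2.9^2 - 1.8^2) / (2*9.81) = 0.2635 m


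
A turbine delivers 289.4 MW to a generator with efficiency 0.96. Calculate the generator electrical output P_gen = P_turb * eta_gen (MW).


P_gen = 289.4 * 0.96 = 277.8240 MW


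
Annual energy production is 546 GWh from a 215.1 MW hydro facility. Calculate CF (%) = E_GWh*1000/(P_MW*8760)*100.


CF = 546 * 1000 / (215.1 * 8760) * 100 = 28.9766 %


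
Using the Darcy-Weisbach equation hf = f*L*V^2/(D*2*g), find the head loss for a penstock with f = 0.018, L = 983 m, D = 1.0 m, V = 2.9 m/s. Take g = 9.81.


hf = 0.018 * 983 * 2.9^2 / (1.0 * 2 * 9.81) = 7.5844 m


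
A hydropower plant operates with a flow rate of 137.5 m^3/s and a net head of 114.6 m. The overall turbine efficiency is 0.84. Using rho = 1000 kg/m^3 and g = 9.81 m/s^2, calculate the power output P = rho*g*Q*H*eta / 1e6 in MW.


P = 1000 * 9.81 * 137.5 * 114.6 * 0.84 / 1e6 = 129.8481 MW


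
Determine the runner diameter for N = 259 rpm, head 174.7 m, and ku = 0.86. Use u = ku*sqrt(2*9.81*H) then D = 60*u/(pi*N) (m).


u = 0.86 * sqrt(2*9.81*174.7) = 50.3494 m/s
D = 60 * 50.3494 / (pi * 259) = 3.7128 m


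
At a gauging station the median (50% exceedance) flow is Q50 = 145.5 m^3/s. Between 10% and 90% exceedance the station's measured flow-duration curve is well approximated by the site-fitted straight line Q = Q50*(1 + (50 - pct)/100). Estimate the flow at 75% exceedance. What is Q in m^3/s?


Q = 145.5 * (1 + (50 - 75)/100) = 109.1250 m^3/s


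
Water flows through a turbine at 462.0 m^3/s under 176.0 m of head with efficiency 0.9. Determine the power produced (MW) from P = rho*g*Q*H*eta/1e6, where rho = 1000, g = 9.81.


P = 1000 * 9.81 * 462.0 * 176.0 * 0.9 / 1e6 = 717.9036 MW


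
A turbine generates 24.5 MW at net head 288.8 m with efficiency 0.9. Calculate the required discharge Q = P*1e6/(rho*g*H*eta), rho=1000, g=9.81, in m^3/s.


Q = 24.5 * 1e6 / (1000 * 9.81 * 288.8 * 0.9) = 9.6085 m^3/s


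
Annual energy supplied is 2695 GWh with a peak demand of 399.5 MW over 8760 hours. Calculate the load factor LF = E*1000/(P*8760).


LF = 2695 * 1000 / (399.5 * 8760) = 0.7701


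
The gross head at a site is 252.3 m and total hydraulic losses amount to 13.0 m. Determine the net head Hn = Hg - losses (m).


Hn = 252.3 - 13.0 = 239.3000 m


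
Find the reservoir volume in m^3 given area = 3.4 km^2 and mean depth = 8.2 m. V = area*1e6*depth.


V = 3.4 * 1e6 * 8.2 = 2.7880e+07 m^3


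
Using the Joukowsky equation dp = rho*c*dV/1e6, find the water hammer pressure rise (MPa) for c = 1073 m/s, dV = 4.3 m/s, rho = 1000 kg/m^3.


dp = 1000 * 1073 * 4.3 / 1e6 = 4.6139 MPa


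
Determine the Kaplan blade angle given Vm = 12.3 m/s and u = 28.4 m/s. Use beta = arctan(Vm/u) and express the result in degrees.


beta = arctan(12.3 / 28.4) = 23.4174 degrees


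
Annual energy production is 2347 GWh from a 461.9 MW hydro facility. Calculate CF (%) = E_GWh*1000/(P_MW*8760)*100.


CF = 2347 * 1000 / (461.9 * 8760) * 100 = 58.0044 %


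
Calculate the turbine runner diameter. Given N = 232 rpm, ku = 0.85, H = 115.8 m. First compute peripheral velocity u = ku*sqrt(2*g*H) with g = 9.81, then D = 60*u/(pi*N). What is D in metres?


u = 0.85 * sqrt(2*9.81*115.8) = 40.5156 m/s
D = 60 * 40.5156 / (pi * 232) = 3.3353 m


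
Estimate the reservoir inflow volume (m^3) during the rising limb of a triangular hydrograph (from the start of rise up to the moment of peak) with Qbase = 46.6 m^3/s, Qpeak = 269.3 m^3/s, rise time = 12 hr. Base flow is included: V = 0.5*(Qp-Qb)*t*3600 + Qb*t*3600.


V = 0.5*(269.3 - 46.6)*12*3600 + 46.6*12*3600 = 6.8234e+06 m^3


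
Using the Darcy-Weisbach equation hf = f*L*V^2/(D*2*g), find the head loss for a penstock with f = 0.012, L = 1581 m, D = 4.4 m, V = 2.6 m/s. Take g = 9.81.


hf = 0.012 * 1581 * 2.6^2 / (4.4 * 2 * 9.81) = 1.4856 m


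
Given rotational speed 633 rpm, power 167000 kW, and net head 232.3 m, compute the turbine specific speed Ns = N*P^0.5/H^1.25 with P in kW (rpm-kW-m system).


Ns = 633 * 167000^0.5 / 232.3^1.25 = 285.2334


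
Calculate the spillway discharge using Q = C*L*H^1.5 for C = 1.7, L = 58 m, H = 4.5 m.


Q = 1.7 * 58 * 4.5^1.5 = 941.2298 m^3/s


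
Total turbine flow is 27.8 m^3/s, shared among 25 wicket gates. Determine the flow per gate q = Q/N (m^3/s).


q = 27.8 / 25 = 1.1120 m^3/s


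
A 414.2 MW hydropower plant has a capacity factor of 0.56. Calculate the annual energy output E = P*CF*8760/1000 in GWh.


E = 414.2 * 0.56 * 8760 / 1000 = 2031.8995 GWh


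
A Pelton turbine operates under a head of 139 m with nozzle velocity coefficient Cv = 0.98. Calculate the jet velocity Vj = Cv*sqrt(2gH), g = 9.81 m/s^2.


Vj = 0.98 * sqrt(2*9.81*139) = 51.1780 m/s


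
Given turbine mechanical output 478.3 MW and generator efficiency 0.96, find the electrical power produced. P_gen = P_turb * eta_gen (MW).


P_gen = 478.3 * 0.96 = 459.1680 MW


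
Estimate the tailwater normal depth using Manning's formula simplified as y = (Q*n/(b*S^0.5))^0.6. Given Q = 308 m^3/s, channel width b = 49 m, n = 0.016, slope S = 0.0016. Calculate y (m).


y = (308 * 0.016 / (49 * 0.0016^0.5))^0.6 = 1.7388 m


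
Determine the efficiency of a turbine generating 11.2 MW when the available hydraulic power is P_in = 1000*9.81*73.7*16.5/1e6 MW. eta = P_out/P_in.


P_in = 1000 * 9.81 * 73.7 * 16.5 / 1e6 = 11.9295 MW
eta = 11.2 / 11.9295 = 0.9389


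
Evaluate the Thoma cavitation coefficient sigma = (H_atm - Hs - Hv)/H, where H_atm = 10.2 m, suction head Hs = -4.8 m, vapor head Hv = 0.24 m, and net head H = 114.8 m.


sigma = (10.2 - (-4.8) - 0.24) / 114.8 = 0.1286


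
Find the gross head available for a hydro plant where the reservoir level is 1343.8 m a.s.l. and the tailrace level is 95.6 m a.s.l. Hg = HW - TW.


Hg = 1343.8 - 95.6 = 1248.2000 m


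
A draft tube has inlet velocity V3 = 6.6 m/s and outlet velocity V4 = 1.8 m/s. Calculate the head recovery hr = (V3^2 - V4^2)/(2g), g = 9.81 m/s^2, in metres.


hr = (6.6^2 - 1.8^2) / (2*9.81) = 2.0550 m


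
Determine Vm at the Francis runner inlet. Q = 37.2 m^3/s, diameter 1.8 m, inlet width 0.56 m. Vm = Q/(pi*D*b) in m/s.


Vm = 37.2 / (pi * 1.8 * 0.56) = 11.7472 m/s


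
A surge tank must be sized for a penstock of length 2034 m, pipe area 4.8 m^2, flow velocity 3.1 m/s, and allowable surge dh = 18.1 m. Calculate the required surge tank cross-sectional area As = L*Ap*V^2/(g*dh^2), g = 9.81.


As = 2034 * 4.8 * 3.1^2 / (9.81 * 18.1^2) = 29.1937 m^2


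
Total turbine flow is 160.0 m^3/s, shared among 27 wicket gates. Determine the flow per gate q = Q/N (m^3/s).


q = 160.0 / 27 = 5.9259 m^3/s


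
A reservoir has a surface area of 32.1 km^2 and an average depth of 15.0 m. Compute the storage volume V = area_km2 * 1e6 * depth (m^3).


V = 32.1 * 1e6 * 15.0 = 4.8150e+08 m^3


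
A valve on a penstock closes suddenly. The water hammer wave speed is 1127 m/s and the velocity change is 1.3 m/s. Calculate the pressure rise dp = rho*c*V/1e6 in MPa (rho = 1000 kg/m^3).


dp = 1000 * 1127 * 1.3 / 1e6 = 1.4651 MPa


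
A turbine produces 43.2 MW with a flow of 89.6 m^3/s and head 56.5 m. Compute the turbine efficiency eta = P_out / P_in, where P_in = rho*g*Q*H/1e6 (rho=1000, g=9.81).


P_in = 1000 * 9.81 * 89.6 * 56.5 / 1e6 = 49.6621 MW
eta = 43.2 / 49.6621 = 0.8699


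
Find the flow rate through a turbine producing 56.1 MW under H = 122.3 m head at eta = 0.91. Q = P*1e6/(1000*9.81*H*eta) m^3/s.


Q = 56.1 * 1e6 / (1000 * 9.81 * 122.3 * 0.91) = 51.3838 m^3/s


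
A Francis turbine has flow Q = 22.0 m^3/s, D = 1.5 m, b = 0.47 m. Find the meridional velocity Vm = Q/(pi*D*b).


Vm = 22.0 / (pi * 1.5 * 0.47) = 9.9331 m/s


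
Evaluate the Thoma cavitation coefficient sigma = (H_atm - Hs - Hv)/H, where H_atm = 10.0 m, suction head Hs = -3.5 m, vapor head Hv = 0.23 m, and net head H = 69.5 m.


sigma = (10.0 - (-3.5) - 0.23) / 69.5 = 0.1909


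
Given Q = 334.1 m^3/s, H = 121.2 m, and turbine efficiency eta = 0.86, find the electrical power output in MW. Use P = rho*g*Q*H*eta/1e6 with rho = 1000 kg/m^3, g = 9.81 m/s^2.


P = 1000 * 9.81 * 334.1 * 121.2 * 0.86 / 1e6 = 341.6226 MW


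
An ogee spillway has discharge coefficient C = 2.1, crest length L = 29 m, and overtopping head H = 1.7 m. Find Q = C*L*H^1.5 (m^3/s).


Q = 2.1 * 29 * 1.7^1.5 = 134.9866 m^3/s


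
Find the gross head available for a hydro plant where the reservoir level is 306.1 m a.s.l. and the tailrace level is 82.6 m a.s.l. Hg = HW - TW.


Hg = 306.1 - 82.6 = 223.5000 m


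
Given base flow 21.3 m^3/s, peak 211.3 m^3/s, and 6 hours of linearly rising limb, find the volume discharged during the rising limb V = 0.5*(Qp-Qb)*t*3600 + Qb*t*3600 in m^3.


V = 0.5*(211.3 - 21.3)*6*3600 + 21.3*6*3600 = 2.5121e+06 m^3


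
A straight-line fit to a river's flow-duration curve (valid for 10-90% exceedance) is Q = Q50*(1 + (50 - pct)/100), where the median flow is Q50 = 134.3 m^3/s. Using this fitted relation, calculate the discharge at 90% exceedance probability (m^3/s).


Q = 134.3 * (1 + (50 - 90)/100) = 80.5800 m^3/s


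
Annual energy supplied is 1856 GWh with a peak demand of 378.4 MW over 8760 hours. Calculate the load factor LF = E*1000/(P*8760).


LF = 1856 * 1000 / (378.4 * 8760) = 0.5599


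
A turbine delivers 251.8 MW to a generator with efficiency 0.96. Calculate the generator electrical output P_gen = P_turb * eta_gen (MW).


P_gen = 251.8 * 0.96 = 241.7280 MW


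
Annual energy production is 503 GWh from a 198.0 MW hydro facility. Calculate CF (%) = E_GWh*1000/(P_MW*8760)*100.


CF = 503 * 1000 / (198.0 * 8760) * 100 = 29.0000 %


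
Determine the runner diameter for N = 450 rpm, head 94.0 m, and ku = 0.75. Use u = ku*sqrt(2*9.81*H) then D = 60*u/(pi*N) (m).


u = 0.75 * sqrt(2*9.81*94.0) = 32.2088 m/s
D = 60 * 32.2088 / (pi * 450) = 1.3670 m


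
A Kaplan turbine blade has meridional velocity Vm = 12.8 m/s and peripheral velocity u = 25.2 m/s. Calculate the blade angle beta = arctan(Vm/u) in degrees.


beta = arctan(12.8 / 25.2) = 26.9277 degrees


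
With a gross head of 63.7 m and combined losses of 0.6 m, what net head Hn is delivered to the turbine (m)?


Hn = 63.7 - 0.6 = 63.1000 m


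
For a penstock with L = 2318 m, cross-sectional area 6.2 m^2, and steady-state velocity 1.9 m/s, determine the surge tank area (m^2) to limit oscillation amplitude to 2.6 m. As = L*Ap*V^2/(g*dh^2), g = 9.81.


As = 2318 * 6.2 * 1.9^2 / (9.81 * 2.6^2) = 782.3420 m^2


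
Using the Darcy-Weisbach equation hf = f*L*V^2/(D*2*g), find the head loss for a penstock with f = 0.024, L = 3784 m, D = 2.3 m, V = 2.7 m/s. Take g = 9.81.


hf = 0.024 * 3784 * 2.7^2 / (2.3 * 2 * 9.81) = 14.6711 m


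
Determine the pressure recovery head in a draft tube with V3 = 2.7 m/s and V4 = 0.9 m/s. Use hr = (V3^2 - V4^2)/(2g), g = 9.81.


hr = (2.7^2 - 0.9^2) / (2*9.81) = 0.3303 m


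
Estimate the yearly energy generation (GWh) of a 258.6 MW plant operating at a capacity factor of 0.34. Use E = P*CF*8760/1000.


E = 258.6 * 0.34 * 8760 / 1000 = 770.2142 GWh


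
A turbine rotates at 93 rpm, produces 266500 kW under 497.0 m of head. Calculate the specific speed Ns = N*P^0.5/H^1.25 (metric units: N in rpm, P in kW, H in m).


Ns = 93 * 266500^0.5 / 497.0^1.25 = 20.4591


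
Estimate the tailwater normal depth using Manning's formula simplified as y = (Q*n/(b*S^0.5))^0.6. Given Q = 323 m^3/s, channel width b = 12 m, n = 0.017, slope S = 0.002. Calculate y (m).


y = (323 * 0.017 / (12 * 0.002^0.5))^0.6 = 4.0362 m


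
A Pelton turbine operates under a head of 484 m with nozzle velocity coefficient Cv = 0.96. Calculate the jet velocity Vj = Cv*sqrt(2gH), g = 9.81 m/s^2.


Vj = 0.96 * sqrt(2*9.81*484) = 93.5499 m/s


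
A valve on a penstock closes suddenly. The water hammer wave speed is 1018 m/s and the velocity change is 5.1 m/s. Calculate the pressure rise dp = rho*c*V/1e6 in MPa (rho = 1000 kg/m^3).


dp = 1000 * 1018 * 5.1 / 1e6 = 5.1918 MPa


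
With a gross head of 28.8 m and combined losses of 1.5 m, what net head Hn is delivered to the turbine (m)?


Hn = 28.8 - 1.5 = 27.3000 m


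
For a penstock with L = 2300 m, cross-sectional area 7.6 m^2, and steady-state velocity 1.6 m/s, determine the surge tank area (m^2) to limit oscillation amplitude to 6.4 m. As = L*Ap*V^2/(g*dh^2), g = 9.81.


As = 2300 * 7.6 * 1.6^2 / (9.81 * 6.4^2) = 111.3660 m^2


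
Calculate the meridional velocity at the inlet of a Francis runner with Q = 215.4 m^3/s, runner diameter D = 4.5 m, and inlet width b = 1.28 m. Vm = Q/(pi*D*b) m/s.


Vm = 215.4 / (pi * 4.5 * 1.28) = 11.9035 m/s


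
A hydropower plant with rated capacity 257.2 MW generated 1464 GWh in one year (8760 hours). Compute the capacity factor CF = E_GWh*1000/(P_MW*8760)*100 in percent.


CF = 1464 * 1000 / (257.2 * 8760) * 100 = 64.9780 %


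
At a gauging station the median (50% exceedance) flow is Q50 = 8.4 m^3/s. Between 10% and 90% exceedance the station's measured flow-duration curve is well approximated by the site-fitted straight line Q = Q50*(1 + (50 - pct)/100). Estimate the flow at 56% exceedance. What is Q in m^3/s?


Q = 8.4 * (1 + (50 - 56)/100) = 7.8960 m^3/s


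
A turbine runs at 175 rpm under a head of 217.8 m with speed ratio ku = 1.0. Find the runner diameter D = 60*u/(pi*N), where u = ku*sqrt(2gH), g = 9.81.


u = 1.0 * sqrt(2*9.81*217.8) = 65.3700 m/s
D = 60 * 65.3700 / (pi * 175) = 7.1341 m


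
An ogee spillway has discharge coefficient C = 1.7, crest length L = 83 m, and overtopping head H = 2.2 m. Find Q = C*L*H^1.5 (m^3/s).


Q = 1.7 * 83 * 2.2^1.5 = 460.4273 m^3/s


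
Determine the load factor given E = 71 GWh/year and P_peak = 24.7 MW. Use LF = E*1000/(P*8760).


LF = 71 * 1000 / (24.7 * 8760) = 0.3281


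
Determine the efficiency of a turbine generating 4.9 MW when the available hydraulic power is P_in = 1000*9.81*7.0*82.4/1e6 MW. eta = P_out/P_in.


P_in = 1000 * 9.81 * 7.0 * 82.4 / 1e6 = 5.6584 MW
eta = 4.9 / 5.6584 = 0.8660


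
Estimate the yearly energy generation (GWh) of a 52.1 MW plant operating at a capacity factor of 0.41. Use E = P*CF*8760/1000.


E = 52.1 * 0.41 * 8760 / 1000 = 187.1224 GWh


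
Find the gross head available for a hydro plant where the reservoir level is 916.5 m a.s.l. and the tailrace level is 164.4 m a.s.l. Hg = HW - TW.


Hg = 916.5 - 164.4 = 752.1000 m


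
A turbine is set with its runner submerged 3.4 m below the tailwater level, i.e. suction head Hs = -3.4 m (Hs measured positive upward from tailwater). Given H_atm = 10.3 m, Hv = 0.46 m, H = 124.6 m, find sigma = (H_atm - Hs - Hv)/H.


sigma = (10.3 - (-3.4) - 0.46) / 124.6 = 0.1063


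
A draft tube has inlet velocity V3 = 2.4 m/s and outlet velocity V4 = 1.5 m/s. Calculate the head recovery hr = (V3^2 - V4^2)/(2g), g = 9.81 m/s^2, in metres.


hr = (2.4^2 - 1.5^2) / (2*9.81) = 0.1789 m


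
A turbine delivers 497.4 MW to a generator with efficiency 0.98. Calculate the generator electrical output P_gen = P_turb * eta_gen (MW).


P_gen = 497.4 * 0.98 = 487.4520 MW


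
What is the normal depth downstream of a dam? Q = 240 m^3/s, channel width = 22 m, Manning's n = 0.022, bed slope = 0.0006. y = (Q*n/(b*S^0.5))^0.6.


y = (240 * 0.022 / (22 * 0.0006^0.5))^0.6 = 3.9326 m


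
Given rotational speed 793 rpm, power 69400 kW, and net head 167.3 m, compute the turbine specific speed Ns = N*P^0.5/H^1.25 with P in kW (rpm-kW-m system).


Ns = 793 * 69400^0.5 / 167.3^1.25 = 347.2026


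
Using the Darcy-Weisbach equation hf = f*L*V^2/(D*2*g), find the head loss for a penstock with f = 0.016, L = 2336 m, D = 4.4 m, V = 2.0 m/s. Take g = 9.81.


hf = 0.016 * 2336 * 2.0^2 / (4.4 * 2 * 9.81) = 1.7318 m


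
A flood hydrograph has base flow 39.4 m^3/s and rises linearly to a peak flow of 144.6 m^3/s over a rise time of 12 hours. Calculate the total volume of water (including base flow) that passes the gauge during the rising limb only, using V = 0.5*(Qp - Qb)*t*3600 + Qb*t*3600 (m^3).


V = 0.5*(144.6 - 39.4)*12*3600 + 39.4*12*3600 = 3.9744e+06 m^3


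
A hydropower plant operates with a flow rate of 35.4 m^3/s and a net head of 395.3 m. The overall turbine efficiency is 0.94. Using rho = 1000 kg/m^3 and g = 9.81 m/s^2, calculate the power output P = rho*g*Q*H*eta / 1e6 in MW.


P = 1000 * 9.81 * 35.4 * 395.3 * 0.94 / 1e6 = 129.0408 MW


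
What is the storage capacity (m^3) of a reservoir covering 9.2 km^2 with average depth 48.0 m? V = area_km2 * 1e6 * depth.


V = 9.2 * 1e6 * 48.0 = 4.4160e+08 m^3


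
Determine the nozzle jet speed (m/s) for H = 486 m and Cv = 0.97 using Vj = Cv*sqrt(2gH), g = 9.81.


Vj = 0.97 * sqrt(2*9.81*486) = 94.7195 m/s


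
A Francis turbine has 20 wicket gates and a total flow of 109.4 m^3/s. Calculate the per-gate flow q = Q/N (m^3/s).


q = 109.4 / 20 = 5.4700 m^3/s


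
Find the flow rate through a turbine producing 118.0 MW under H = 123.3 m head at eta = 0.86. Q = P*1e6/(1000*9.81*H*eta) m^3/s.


Q = 118.0 * 1e6 / (1000 * 9.81 * 123.3 * 0.86) = 113.4361 m^3/s


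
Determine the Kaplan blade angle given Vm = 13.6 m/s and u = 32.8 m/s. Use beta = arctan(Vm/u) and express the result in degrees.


beta = arctan(13.6 / 32.8) = 22.5206 degrees


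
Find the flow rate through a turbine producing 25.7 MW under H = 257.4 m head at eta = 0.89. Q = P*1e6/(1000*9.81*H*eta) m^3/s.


Q = 25.7 * 1e6 / (1000 * 9.81 * 257.4 * 0.89) = 11.4358 m^3/s


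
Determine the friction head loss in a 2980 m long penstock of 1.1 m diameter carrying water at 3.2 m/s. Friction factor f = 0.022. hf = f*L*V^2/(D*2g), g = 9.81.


hf = 0.022 * 2980 * 3.2^2 / (1.1 * 2 * 9.81) = 31.1062 m


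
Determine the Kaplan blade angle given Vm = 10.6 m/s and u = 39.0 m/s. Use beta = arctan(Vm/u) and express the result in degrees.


beta = arctan(10.6 / 39.0) = 15.2054 degrees


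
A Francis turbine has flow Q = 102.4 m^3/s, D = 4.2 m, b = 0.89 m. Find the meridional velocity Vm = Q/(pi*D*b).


Vm = 102.4 / (pi * 4.2 * 0.89) = 8.7199 m/s


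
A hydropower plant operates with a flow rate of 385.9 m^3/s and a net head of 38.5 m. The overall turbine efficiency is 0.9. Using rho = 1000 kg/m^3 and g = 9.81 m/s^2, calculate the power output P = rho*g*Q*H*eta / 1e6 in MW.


P = 1000 * 9.81 * 385.9 * 38.5 * 0.9 / 1e6 = 131.1738 MW


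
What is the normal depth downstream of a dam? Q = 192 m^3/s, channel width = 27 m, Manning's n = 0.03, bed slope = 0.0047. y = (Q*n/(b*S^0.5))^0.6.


y = (192 * 0.03 / (27 * 0.0047^0.5))^0.6 = 1.9761 m


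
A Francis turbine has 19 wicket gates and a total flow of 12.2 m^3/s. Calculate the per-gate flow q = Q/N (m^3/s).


q = 12.2 / 19 = 0.6421 m^3/s


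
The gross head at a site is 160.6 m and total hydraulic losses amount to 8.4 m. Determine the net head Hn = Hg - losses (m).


Hn = 160.6 - 8.4 = 152.2000 m


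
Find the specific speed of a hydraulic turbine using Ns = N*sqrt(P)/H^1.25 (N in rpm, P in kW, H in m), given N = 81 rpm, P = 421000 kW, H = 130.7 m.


Ns = 81 * 421000^0.5 / 130.7^1.25 = 118.9273


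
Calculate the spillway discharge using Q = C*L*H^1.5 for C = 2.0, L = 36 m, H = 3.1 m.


Q = 2.0 * 36 * 3.1^1.5 = 392.9842 m^3/s


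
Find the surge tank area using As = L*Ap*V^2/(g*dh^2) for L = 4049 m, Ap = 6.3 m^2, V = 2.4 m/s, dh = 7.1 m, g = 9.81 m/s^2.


As = 4049 * 6.3 * 2.4^2 / (9.81 * 7.1^2) = 297.1154 m^2


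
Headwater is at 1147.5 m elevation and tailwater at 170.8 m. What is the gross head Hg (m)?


Hg = 1147.5 - 170.8 = 976.7000 m


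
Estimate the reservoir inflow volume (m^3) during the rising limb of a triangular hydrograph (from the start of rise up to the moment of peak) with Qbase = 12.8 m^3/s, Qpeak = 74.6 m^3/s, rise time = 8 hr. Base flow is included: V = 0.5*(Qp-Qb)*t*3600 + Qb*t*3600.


V = 0.5*(74.6 - 12.8)*8*3600 + 12.8*8*3600 = 1.2586e+06 m^3


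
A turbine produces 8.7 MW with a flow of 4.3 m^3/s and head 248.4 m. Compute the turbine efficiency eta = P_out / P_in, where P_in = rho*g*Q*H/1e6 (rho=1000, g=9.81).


P_in = 1000 * 9.81 * 4.3 * 248.4 / 1e6 = 10.4783 MW
eta = 8.7 / 10.4783 = 0.8303


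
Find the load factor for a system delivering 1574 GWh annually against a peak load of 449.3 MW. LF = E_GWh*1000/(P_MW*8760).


LF = 1574 * 1000 / (449.3 * 8760) = 0.3999


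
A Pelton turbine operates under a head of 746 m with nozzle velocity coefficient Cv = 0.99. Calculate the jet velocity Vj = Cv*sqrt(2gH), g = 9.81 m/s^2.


Vj = 0.99 * sqrt(2*9.81*746) = 119.7717 m/s


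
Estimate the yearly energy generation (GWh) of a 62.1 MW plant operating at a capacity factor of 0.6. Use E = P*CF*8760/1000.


E = 62.1 * 0.6 * 8760 / 1000 = 326.3976 GWh


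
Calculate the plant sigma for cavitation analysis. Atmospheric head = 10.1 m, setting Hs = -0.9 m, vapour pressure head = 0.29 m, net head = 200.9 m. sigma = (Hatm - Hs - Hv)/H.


sigma = (10.1 - (-0.9) - 0.29) / 200.9 = 0.0533


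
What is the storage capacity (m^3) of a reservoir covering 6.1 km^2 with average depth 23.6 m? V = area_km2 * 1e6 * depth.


V = 6.1 * 1e6 * 23.6 = 1.4396e+08 m^3


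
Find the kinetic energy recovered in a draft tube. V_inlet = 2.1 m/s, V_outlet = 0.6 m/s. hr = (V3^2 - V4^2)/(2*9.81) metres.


hr = (2.1^2 - 0.6^2) / (2*9.81) = 0.2064 m


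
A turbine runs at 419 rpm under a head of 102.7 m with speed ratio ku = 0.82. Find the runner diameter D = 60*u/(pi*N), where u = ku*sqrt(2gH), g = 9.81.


u = 0.82 * sqrt(2*9.81*102.7) = 36.8085 m/s
D = 60 * 36.8085 / (pi * 419) = 1.6778 m


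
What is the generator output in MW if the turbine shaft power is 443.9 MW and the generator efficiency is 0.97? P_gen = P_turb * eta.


P_gen = 443.9 * 0.97 = 430.5830 MW


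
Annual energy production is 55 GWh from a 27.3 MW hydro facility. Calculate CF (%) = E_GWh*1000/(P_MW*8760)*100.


CF = 55 * 1000 / (27.3 * 8760) * 100 = 22.9983 %


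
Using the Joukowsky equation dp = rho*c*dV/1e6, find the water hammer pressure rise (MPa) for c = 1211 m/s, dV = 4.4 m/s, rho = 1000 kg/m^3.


dp = 1000 * 1211 * 4.4 / 1e6 = 5.3284 MPa


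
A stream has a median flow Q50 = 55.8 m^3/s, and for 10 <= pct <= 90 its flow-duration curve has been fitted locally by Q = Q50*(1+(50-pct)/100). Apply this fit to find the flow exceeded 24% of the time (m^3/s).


Q = 55.8 * (1 + (50 - 24)/100) = 70.3080 m^3/s


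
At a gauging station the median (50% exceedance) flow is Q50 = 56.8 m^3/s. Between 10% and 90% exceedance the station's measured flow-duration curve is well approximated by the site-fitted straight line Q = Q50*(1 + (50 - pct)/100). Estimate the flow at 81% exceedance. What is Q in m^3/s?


Q = 56.8 * (1 + (50 - 81)/100) = 39.1920 m^3/s


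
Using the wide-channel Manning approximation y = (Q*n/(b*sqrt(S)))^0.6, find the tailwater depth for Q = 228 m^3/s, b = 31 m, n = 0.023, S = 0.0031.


y = (228 * 0.023 / (31 * 0.0031^0.5))^0.6 = 1.9479 m


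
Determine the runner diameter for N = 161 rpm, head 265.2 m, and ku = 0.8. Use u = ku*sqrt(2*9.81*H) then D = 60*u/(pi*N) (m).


u = 0.8 * sqrt(2*9.81*265.2) = 57.7067 m/s
D = 60 * 57.7067 / (pi * 161) = 6.8454 m


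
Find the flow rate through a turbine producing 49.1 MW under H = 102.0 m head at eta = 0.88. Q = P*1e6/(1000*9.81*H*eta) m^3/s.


Q = 49.1 * 1e6 / (1000 * 9.81 * 102.0 * 0.88) = 55.7609 m^3/s


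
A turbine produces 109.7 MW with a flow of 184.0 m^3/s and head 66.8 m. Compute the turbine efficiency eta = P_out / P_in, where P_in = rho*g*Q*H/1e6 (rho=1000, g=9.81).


P_in = 1000 * 9.81 * 184.0 * 66.8 / 1e6 = 120.5767 MW
eta = 109.7 / 120.5767 = 0.9098


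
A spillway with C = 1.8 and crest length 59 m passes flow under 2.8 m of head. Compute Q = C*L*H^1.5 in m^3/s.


Q = 1.8 * 59 * 2.8^1.5 = 497.5785 m^3/s


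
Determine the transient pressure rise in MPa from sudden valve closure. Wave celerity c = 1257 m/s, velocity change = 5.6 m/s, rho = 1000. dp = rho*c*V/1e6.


dp = 1000 * 1257 * 5.6 / 1e6 = 7.0392 MPa


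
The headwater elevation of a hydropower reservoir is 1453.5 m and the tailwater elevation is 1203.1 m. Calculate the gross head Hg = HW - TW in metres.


Hg = 1453.5 - 1203.1 = 250.4000 m


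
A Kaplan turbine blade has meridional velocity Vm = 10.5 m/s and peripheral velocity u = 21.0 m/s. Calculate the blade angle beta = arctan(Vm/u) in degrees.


beta = arctan(10.5 / 21.0) = 26.5651 degrees


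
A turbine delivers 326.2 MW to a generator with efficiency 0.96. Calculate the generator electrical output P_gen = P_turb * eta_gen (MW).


P_gen = 326.2 * 0.96 = 313.1520 MW


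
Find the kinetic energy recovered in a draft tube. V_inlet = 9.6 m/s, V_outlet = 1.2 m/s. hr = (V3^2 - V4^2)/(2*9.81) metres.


hr = (9.6^2 - 1.2^2) / (2*9.81) = 4.6239 m


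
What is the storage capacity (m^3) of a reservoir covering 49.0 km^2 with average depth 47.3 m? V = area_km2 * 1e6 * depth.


V = 49.0 * 1e6 * 47.3 = 2.3177e+09 m^3


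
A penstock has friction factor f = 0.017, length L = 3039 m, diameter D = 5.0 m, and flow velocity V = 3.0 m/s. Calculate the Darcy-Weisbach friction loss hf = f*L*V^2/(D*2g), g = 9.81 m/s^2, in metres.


hf = 0.017 * 3039 * 3.0^2 / (5.0 * 2 * 9.81) = 4.7397 m


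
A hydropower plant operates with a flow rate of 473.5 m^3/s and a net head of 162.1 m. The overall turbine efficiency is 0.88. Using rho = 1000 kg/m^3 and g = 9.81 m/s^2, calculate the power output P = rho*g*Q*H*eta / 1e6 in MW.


P = 1000 * 9.81 * 473.5 * 162.1 * 0.88 / 1e6 = 662.6050 MW


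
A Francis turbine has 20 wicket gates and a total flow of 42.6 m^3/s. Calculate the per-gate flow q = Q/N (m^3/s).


q = 42.6 / 20 = 2.1300 m^3/s


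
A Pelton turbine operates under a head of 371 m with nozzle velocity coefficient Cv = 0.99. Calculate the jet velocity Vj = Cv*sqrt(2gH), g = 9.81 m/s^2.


Vj = 0.99 * sqrt(2*9.81*371) = 84.4640 m/s


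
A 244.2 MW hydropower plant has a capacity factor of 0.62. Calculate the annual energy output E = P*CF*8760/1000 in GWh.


E = 244.2 * 0.62 * 8760 / 1000 = 1326.2990 GWh


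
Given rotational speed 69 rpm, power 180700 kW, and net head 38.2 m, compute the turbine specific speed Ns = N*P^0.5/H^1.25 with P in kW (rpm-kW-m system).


Ns = 69 * 180700^0.5 / 38.2^1.25 = 308.8510


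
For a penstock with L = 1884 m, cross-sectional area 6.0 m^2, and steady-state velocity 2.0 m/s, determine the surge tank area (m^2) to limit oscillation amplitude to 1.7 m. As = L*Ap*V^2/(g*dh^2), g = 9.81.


As = 1884 * 6.0 * 2.0^2 / (9.81 * 1.7^2) = 1594.8700 m^2


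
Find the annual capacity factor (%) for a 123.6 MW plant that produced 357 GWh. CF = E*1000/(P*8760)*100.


CF = 357 * 1000 / (123.6 * 8760) * 100 = 32.9720 %


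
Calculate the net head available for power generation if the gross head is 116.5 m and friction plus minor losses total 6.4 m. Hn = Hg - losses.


Hn = 116.5 - 6.4 = 110.1000 m


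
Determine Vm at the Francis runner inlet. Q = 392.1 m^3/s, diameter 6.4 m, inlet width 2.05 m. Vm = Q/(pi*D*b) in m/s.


Vm = 392.1 / (pi * 6.4 * 2.05) = 9.5129 m/s


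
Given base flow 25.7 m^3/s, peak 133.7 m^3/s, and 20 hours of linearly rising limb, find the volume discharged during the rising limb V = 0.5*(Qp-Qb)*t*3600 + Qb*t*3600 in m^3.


V = 0.5*(133.7 - 25.7)*20*3600 + 25.7*20*3600 = 5.7384e+06 m^3


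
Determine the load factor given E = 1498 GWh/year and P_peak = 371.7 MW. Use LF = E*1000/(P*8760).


LF = 1498 * 1000 / (371.7 * 8760) = 0.4601


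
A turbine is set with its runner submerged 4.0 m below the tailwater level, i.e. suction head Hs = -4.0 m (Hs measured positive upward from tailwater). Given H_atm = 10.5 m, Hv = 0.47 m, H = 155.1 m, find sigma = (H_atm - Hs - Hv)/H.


sigma = (10.5 - (-4.0) - 0.47) / 155.1 = 0.0905


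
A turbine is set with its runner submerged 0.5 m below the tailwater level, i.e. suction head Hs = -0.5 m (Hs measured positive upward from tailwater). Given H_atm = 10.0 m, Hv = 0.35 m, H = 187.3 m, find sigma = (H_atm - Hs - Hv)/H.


sigma = (10.0 - (-0.5) - 0.35) / 187.3 = 0.0542


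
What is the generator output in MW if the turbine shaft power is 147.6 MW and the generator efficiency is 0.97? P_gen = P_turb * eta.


P_gen = 147.6 * 0.97 = 143.1720 MW


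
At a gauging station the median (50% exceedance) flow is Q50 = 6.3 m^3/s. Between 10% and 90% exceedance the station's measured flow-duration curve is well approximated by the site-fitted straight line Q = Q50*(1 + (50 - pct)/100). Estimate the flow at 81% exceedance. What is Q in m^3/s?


Q = 6.3 * (1 + (50 - 81)/100) = 4.3470 m^3/s


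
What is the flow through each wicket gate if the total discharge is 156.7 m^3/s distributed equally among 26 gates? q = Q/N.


q = 156.7 / 26 = 6.0269 m^3/s


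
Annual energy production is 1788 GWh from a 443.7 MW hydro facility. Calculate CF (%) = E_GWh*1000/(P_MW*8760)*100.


CF = 1788 * 1000 / (443.7 * 8760) * 100 = 46.0017 %


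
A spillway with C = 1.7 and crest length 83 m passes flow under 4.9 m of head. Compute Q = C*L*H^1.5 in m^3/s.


Q = 1.7 * 83 * 4.9^1.5 = 1530.4570 m^3/s


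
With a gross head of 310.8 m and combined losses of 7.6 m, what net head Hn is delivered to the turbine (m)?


Hn = 310.8 - 7.6 = 303.2000 m


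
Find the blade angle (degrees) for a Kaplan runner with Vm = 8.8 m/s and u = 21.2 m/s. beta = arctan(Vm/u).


beta = arctan(8.8 / 21.2) = 22.5431 degrees


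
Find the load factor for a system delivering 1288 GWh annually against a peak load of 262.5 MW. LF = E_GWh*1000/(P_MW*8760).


LF = 1288 * 1000 / (262.5 * 8760) = 0.5601


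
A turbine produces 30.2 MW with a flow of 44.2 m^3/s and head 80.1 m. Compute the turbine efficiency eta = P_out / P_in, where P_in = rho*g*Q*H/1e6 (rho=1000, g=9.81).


P_in = 1000 * 9.81 * 44.2 * 80.1 / 1e6 = 34.7315 MW
eta = 30.2 / 34.7315 = 0.8695


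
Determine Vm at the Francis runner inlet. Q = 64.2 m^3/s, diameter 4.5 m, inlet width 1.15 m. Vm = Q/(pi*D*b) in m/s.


Vm = 64.2 / (pi * 4.5 * 1.15) = 3.9489 m/s


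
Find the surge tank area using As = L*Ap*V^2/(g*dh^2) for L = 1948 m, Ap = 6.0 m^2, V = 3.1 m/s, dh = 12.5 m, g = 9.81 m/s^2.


As = 1948 * 6.0 * 3.1^2 / (9.81 * 12.5^2) = 73.2782 m^2


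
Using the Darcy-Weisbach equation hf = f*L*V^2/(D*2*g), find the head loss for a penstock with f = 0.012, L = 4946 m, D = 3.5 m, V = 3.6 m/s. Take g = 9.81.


hf = 0.012 * 4946 * 3.6^2 / (3.5 * 2 * 9.81) = 11.2014 m


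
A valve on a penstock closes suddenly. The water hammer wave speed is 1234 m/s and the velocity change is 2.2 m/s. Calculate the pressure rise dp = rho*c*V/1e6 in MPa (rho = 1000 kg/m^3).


dp = 1000 * 1234 * 2.2 / 1e6 = 2.7148 MPa


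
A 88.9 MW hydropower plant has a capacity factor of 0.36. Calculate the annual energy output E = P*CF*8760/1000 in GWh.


E = 88.9 * 0.36 * 8760 / 1000 = 280.3550 GWh


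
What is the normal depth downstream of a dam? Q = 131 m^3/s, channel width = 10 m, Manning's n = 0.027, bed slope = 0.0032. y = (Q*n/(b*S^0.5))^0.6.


y = (131 * 0.027 / (10 * 0.0032^0.5))^0.6 = 3.0036 m


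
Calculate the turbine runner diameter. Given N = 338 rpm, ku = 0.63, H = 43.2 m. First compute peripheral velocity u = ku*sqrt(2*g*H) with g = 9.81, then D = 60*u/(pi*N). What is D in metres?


u = 0.63 * sqrt(2*9.81*43.2) = 18.3414 m/s
D = 60 * 18.3414 / (pi * 338) = 1.0364 m


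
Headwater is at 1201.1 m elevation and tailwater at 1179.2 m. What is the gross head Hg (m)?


Hg = 1201.1 - 1179.2 = 21.9000 m


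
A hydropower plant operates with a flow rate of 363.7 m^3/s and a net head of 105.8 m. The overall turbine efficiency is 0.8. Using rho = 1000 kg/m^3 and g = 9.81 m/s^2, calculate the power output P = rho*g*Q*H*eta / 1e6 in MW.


P = 1000 * 9.81 * 363.7 * 105.8 * 0.8 / 1e6 = 301.9868 MW


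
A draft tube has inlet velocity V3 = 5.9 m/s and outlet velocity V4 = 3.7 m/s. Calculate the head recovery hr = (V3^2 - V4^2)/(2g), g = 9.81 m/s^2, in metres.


hr = (5.9^2 - 3.7^2) / (2*9.81) = 1.0765 m


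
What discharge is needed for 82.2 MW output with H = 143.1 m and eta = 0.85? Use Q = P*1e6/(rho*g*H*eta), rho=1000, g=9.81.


Q = 82.2 * 1e6 / (1000 * 9.81 * 143.1 * 0.85) = 68.8881 m^3/s


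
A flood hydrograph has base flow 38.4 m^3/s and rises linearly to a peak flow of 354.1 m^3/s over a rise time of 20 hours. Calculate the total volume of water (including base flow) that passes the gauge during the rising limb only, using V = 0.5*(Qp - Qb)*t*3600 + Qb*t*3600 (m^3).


V = 0.5*(354.1 - 38.4)*20*3600 + 38.4*20*3600 = 1.4130e+07 m^3


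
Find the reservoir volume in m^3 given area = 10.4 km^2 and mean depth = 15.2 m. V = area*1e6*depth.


V = 10.4 * 1e6 * 15.2 = 1.5808e+08 m^3


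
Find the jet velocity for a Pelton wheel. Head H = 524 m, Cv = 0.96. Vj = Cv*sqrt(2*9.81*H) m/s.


Vj = 0.96 * sqrt(2*9.81*524) = 97.3389 m/s


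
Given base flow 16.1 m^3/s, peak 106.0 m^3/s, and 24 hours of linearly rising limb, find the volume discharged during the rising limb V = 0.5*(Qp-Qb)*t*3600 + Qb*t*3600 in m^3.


V = 0.5*(106.0 - 16.1)*24*3600 + 16.1*24*3600 = 5.2747e+06 m^3


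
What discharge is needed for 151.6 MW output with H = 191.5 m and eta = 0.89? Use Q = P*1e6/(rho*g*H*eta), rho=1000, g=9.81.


Q = 151.6 * 1e6 / (1000 * 9.81 * 191.5 * 0.89) = 90.6716 m^3/s


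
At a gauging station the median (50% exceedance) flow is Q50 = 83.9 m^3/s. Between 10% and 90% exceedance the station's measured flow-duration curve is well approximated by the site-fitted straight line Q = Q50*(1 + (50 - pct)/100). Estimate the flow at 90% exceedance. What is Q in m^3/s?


Q = 83.9 * (1 + (50 - 90)/100) = 50.3400 m^3/s


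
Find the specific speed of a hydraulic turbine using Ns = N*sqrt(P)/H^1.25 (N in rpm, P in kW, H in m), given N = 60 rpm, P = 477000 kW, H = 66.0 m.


Ns = 60 * 477000^0.5 / 66.0^1.25 = 220.2828


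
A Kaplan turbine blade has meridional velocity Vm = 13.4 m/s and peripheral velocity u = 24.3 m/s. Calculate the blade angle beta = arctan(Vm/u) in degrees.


beta = arctan(13.4 / 24.3) = 28.8741 degrees


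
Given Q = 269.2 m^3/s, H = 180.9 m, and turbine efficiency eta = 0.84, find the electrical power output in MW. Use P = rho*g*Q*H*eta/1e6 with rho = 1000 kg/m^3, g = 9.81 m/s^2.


P = 1000 * 9.81 * 269.2 * 180.9 * 0.84 / 1e6 = 401.2933 MW


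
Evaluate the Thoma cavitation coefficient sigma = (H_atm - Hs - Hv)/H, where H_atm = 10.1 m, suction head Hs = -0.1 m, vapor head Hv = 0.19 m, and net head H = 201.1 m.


sigma = (10.1 - (-0.1) - 0.19) / 201.1 = 0.0498


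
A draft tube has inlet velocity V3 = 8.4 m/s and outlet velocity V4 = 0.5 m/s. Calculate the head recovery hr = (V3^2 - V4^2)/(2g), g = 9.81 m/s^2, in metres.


hr = (8.4^2 - 0.5^2) / (2*9.81) = 3.5836 m


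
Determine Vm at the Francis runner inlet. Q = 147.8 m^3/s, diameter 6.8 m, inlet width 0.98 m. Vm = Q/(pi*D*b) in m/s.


Vm = 147.8 / (pi * 6.8 * 0.98) = 7.0598 m/s


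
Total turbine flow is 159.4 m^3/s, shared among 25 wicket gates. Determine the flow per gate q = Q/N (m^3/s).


q = 159.4 / 25 = 6.3760 m^3/s


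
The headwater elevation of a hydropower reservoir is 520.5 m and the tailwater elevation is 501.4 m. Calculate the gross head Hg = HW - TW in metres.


Hg = 520.5 - 501.4 = 19.1000 m


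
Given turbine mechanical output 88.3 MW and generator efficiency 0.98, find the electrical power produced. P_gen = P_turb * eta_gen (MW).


P_gen = 88.3 * 0.98 = 86.5340 MW


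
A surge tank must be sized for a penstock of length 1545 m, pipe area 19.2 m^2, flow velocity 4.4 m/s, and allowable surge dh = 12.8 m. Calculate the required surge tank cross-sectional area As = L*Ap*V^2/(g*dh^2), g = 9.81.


As = 1545 * 19.2 * 4.4^2 / (9.81 * 12.8^2) = 357.3108 m^2


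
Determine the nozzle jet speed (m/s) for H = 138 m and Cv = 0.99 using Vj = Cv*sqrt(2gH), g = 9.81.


Vj = 0.99 * sqrt(2*9.81*138) = 51.5139 m/s


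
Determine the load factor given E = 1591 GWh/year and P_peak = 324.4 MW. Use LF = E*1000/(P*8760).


LF = 1591 * 1000 / (324.4 * 8760) = 0.5599


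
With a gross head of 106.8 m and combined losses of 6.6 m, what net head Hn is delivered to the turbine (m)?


Hn = 106.8 - 6.6 = 100.2000 m


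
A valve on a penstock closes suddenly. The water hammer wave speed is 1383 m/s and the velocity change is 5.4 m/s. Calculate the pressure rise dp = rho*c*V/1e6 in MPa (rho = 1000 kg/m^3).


dp = 1000 * 1383 * 5.4 / 1e6 = 7.4682 MPa


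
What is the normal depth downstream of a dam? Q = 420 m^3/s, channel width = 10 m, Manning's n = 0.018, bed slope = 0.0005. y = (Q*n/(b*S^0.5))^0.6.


y = (420 * 0.018 / (10 * 0.0005^0.5))^0.6 = 8.2684 m


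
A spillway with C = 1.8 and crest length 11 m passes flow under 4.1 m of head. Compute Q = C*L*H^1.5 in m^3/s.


Q = 1.8 * 11 * 4.1^1.5 = 164.3770 m^3/s


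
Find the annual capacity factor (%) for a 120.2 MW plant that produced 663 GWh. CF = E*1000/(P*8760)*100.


CF = 663 * 1000 / (120.2 * 8760) * 100 = 62.9658 %


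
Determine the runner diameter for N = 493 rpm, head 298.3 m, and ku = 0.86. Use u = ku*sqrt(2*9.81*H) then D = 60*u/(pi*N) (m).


u = 0.86 * sqrt(2*9.81*298.3) = 65.7922 m/s
D = 60 * 65.7922 / (pi * 493) = 2.5488 m
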